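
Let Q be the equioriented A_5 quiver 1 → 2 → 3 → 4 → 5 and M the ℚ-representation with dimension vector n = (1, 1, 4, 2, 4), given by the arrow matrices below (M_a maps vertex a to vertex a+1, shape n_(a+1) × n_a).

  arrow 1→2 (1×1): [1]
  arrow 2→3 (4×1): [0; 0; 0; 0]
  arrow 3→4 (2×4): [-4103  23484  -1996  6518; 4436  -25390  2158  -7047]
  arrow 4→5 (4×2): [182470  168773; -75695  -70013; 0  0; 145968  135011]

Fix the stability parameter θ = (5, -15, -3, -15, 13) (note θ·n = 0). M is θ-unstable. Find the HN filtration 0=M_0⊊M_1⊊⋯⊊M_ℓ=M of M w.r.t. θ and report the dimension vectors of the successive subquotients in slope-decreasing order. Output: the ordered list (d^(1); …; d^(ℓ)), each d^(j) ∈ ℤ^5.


Interval decomposition of M: I[1,2], I[3,3]^2, I[3,5]^2, I[5,5]^2.
HN type (ℓ=4): μ^(1)=13; μ^(2)=-3; μ^(3)=-5; μ^(4)=-9

((0, 0, 0, 0, 4); (0, 0, 2, 0, 0); (1, 1, 0, 0, 0); (0, 0, 2, 2, 0))


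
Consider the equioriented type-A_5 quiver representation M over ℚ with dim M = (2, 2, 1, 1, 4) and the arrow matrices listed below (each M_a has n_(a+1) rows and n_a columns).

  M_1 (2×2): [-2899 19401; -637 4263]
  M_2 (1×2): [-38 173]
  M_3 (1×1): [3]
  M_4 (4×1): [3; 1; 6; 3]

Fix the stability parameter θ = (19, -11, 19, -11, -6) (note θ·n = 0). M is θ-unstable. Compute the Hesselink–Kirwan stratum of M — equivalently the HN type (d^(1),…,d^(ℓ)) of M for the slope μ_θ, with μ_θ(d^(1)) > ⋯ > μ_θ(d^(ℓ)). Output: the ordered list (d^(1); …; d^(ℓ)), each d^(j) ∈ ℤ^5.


Barcode: M ≅ I[1,1], I[1,5], I[2,2], I[5,5]^3. HN layers by μ_θ (4 steps, strictly decreasing):
  μ^(1)=19; μ^(2)=2; μ^(3)=-6; μ^(4)=-11

((1, 0, 0, 0, 0); (1, 1, 1, 1, 1); (0, 0, 0, 0, 3); (0, 1, 0, 0, 0))


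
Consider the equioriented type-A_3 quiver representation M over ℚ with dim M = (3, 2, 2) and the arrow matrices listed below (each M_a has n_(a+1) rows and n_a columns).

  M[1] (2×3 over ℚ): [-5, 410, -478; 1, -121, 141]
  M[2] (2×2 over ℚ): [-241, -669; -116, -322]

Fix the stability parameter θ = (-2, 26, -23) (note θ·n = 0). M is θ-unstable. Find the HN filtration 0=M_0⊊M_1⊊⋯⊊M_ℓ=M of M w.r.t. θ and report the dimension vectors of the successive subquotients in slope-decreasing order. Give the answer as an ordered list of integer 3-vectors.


Interval decomposition of M: I[1,1], I[1,3]^2.
HN type (ℓ=2): μ^(1)=3/2; μ^(2)=-2

((0, 2, 2); (3, 0, 0))


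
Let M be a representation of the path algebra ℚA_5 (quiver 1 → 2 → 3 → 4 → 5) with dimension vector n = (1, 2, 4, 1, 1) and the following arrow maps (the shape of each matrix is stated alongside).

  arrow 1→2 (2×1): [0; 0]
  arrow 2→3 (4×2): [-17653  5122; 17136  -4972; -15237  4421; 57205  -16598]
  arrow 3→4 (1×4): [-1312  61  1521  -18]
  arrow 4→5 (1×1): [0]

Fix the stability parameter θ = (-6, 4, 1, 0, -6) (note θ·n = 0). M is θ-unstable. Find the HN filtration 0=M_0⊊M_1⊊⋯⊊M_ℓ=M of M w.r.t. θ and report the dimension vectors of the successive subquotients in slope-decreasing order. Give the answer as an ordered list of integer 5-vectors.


Barcode: M ≅ I[1,1], I[2,3], I[2,4], I[3,3]^2, I[5,5]. HN layers by μ_θ (4 steps, strictly decreasing):
  μ^(1)=5/2; μ^(2)=5/3; μ^(3)=1; μ^(4)=-6

((0, 1, 1, 0, 0); (0, 1, 1, 1, 0); (0, 0, 2, 0, 0); (1, 0, 0, 0, 1))


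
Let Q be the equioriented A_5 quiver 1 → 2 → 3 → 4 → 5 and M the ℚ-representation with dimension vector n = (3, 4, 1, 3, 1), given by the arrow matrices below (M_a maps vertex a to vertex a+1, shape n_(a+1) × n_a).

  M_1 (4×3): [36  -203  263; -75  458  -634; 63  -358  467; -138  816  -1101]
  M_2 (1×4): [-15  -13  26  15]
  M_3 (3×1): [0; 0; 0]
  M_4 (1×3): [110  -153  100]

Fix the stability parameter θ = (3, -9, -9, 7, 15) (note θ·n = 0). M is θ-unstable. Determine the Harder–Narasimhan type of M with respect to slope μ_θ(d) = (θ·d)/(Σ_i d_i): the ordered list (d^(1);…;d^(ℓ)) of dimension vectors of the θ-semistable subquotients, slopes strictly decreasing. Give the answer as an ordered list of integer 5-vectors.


Via rank(M_{q-1}∘⋯∘M_p): M ≅ I[1,2]^2, I[1,3], I[2,2], I[4,4]^2, I[4,5].
μ_θ-semistable layers: μ^(1)=15; μ^(2)=7; μ^(3)=-3; μ^(4)=-5; μ^(5)=-9

((0, 0, 0, 0, 1); (0, 0, 0, 3, 0); (2, 2, 0, 0, 0); (1, 1, 1, 0, 0); (0, 1, 0, 0, 0))


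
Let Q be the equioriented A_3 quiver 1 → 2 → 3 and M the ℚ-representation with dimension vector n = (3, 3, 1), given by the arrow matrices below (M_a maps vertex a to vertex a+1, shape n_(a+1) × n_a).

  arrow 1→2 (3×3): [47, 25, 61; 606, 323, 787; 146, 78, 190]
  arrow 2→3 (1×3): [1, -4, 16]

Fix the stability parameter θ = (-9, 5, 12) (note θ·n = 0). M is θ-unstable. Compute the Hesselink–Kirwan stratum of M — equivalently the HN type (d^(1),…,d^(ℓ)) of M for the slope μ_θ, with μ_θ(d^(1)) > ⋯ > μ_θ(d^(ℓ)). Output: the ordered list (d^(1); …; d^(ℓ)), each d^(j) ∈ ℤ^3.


Barcode: M ≅ I[1,2]^2, I[1,3]. HN layers by μ_θ (3 steps, strictly decreasing):
  μ^(1)=12; μ^(2)=5; μ^(3)=-9

((0, 0, 1); (0, 3, 0); (3, 0, 0))


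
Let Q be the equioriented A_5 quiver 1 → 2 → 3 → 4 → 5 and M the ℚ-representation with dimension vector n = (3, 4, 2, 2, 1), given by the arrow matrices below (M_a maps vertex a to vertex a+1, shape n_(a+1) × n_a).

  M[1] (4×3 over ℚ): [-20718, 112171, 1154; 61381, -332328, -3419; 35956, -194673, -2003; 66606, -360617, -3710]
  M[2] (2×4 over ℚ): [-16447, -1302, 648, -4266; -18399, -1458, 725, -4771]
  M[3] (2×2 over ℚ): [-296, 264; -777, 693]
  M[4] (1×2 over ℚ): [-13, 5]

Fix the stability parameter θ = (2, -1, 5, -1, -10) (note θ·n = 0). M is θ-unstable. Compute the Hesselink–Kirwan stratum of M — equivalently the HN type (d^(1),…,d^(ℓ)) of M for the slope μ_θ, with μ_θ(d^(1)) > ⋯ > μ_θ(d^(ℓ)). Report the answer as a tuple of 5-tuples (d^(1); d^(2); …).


Via rank(M_{q-1}∘⋯∘M_p): M ≅ I[1,2], I[1,3], I[1,5], I[2,2], I[4,4].
μ_θ-semistable layers: μ^(1)=5; μ^(2)=1/2; μ^(3)=-1

((0, 0, 1, 0, 0); (2, 2, 0, 0, 0); (1, 2, 1, 2, 1))


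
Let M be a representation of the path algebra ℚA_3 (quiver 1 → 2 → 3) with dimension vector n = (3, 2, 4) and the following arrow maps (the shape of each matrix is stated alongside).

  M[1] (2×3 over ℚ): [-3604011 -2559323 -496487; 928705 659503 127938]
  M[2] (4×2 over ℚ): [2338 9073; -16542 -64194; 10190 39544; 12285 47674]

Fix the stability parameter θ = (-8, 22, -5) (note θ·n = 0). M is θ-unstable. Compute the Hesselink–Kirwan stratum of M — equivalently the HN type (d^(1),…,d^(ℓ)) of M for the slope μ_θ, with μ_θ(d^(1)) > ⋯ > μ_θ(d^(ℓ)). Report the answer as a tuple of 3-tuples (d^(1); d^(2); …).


Via rank(M_{q-1}∘⋯∘M_p): M ≅ I[1,1], I[1,3]^2, I[3,3]^2.
μ_θ-semistable layers: μ^(1)=17/2; μ^(2)=-5; μ^(3)=-8

((0, 2, 2); (0, 0, 2); (3, 0, 0))


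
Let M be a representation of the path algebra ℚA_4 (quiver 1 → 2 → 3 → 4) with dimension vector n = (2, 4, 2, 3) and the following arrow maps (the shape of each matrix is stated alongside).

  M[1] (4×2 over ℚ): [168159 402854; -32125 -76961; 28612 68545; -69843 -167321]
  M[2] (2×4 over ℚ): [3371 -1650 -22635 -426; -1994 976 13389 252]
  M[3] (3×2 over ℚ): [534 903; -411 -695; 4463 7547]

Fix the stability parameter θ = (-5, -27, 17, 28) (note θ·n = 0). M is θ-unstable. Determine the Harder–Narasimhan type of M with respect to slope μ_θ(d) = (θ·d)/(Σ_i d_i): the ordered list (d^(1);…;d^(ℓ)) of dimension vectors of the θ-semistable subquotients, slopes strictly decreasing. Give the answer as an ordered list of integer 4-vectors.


Interval decomposition of M: I[1,4]^2, I[2,2]^2, I[4,4].
HN type (ℓ=4): μ^(1)=28; μ^(2)=17; μ^(3)=-16; μ^(4)=-27

((0, 0, 0, 3); (0, 0, 2, 0); (2, 2, 0, 0); (0, 2, 0, 0))


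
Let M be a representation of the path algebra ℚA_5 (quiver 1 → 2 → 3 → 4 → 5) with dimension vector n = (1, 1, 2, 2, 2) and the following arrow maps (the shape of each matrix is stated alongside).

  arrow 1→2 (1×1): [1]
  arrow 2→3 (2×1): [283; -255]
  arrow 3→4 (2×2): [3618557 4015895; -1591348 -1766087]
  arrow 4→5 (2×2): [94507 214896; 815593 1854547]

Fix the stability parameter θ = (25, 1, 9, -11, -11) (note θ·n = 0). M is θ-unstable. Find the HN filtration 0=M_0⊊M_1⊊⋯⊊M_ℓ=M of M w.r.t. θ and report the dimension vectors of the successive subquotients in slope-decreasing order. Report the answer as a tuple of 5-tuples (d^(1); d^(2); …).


Via rank(M_{q-1}∘⋯∘M_p): M ≅ I[1,5], I[3,5].
μ_θ-semistable layers: μ^(1)=13/5; μ^(2)=-13/3

((1, 1, 1, 1, 1); (0, 0, 1, 1, 1))


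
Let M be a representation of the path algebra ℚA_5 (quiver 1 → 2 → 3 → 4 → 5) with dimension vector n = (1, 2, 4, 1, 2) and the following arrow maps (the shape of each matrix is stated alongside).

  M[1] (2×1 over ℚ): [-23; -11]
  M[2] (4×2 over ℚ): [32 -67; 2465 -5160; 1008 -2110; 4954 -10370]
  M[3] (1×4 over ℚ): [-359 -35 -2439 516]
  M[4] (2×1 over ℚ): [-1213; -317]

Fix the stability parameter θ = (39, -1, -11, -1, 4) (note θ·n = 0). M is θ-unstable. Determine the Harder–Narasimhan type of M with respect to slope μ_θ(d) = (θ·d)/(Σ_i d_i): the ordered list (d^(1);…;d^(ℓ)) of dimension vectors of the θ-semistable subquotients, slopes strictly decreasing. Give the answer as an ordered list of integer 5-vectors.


Via rank(M_{q-1}∘⋯∘M_p): M ≅ I[1,3], I[2,5], I[3,3]^2, I[5,5].
μ_θ-semistable layers: μ^(1)=9; μ^(2)=4; μ^(3)=-1; μ^(4)=-6; μ^(5)=-11

((1, 1, 1, 0, 0); (0, 0, 0, 0, 2); (0, 0, 0, 1, 0); (0, 1, 1, 0, 0); (0, 0, 2, 0, 0))


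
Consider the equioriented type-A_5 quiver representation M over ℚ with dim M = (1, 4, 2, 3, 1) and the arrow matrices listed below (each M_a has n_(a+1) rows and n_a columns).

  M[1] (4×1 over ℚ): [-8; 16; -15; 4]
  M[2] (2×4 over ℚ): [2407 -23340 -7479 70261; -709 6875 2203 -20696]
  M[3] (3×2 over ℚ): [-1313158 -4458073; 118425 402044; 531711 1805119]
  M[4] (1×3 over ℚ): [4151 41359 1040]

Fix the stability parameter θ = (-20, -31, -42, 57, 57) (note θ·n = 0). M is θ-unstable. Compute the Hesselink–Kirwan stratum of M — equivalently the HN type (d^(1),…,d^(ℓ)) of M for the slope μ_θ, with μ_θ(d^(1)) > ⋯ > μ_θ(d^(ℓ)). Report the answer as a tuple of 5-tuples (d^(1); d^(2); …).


Via rank(M_{q-1}∘⋯∘M_p): M ≅ I[1,4], I[2,2]^2, I[2,5], I[4,4].
μ_θ-semistable layers: μ^(1)=57; μ^(2)=-31; μ^(3)=-73/2

((0, 0, 0, 3, 1); (1, 3, 1, 0, 0); (0, 1, 1, 0, 0))


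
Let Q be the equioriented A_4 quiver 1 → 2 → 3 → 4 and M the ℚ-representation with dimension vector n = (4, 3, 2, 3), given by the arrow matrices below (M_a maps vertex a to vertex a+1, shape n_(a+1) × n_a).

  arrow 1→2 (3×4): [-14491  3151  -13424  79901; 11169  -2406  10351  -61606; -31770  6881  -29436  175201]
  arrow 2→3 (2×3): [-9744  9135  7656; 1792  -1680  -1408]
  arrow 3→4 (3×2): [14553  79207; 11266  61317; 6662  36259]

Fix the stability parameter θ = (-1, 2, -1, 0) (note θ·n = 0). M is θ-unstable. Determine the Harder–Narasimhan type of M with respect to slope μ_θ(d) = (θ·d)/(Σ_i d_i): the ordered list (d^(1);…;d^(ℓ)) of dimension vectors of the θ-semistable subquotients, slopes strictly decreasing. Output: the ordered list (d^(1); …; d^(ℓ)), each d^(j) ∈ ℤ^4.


Barcode: M ≅ I[1,1], I[1,2]^2, I[1,4], I[3,4], I[4,4]. HN layers by μ_θ (4 steps, strictly decreasing):
  μ^(1)=2; μ^(2)=1/3; μ^(3)=0; μ^(4)=-1

((0, 2, 0, 0); (0, 1, 1, 1); (0, 0, 0, 2); (4, 0, 1, 0))


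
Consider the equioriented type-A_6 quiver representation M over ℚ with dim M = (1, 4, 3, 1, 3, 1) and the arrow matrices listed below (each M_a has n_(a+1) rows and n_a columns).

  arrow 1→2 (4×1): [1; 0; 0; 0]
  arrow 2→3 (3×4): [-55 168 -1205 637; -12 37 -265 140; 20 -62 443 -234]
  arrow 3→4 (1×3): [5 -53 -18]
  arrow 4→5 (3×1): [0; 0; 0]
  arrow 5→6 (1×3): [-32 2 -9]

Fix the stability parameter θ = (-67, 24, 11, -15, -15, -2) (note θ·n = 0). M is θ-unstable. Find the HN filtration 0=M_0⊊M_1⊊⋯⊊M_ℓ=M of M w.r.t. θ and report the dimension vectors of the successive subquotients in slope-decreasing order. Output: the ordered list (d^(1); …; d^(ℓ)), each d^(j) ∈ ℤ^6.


Via rank(M_{q-1}∘⋯∘M_p): M ≅ I[1,4], I[2,2], I[2,3]^2, I[5,5]^2, I[5,6].
μ_θ-semistable layers: μ^(1)=24; μ^(2)=35/2; μ^(3)=20/3; μ^(4)=-2; μ^(5)=-15; μ^(6)=-67

((0, 1, 0, 0, 0, 0); (0, 2, 2, 0, 0, 0); (0, 1, 1, 1, 0, 0); (0, 0, 0, 0, 0, 1); (0, 0, 0, 0, 3, 0); (1, 0, 0, 0, 0, 0))


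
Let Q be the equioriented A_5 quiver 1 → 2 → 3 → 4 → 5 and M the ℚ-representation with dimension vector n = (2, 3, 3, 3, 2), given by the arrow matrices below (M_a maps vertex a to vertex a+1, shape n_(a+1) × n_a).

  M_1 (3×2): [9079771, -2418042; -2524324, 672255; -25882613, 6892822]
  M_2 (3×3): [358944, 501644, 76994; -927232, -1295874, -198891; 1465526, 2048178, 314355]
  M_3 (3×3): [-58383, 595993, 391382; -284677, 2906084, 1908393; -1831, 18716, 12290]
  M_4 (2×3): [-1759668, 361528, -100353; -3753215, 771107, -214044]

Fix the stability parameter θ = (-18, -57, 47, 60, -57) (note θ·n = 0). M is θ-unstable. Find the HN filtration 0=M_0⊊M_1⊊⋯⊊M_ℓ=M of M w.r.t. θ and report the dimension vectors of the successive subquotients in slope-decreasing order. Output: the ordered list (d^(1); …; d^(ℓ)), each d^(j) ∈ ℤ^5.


Interval decomposition of M: I[1,4], I[1,5], I[2,2], I[3,5].
HN type (ℓ=5): μ^(1)=60; μ^(2)=47; μ^(3)=50/3; μ^(4)=-75/2; μ^(5)=-57

((0, 0, 0, 1, 0); (0, 0, 1, 0, 0); (0, 0, 2, 2, 2); (2, 2, 0, 0, 0); (0, 1, 0, 0, 0))


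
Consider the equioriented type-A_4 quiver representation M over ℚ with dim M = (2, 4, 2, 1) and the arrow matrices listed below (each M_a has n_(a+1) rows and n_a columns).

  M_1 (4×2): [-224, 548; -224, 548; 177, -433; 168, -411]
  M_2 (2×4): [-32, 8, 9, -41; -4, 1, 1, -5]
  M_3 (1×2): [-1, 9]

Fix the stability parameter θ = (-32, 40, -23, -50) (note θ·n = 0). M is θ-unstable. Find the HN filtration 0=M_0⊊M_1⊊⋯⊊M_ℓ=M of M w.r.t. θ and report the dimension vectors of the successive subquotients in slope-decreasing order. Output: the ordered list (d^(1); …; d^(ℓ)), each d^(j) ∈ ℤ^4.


Interval decomposition of M: I[1,2], I[1,3], I[2,2], I[2,4].
HN type (ℓ=4): μ^(1)=40; μ^(2)=17/2; μ^(3)=-11; μ^(4)=-32

((0, 2, 0, 0); (0, 1, 1, 0); (0, 1, 1, 1); (2, 0, 0, 0))


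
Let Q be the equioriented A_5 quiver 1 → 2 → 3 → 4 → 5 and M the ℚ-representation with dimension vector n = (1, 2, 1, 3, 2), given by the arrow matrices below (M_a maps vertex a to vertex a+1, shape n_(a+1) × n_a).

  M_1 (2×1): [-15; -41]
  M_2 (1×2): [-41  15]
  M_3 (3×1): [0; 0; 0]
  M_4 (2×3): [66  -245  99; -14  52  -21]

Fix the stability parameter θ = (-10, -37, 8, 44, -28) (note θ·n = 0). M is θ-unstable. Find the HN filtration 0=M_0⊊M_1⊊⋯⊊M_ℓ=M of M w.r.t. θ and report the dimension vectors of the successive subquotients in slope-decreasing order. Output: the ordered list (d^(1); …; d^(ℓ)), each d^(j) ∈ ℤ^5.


Via rank(M_{q-1}∘⋯∘M_p): M ≅ I[1,2], I[2,3], I[4,4], I[4,5]^2.
μ_θ-semistable layers: μ^(1)=44; μ^(2)=8; μ^(3)=-47/2; μ^(4)=-37

((0, 0, 0, 1, 0); (0, 0, 1, 2, 2); (1, 1, 0, 0, 0); (0, 1, 0, 0, 0))


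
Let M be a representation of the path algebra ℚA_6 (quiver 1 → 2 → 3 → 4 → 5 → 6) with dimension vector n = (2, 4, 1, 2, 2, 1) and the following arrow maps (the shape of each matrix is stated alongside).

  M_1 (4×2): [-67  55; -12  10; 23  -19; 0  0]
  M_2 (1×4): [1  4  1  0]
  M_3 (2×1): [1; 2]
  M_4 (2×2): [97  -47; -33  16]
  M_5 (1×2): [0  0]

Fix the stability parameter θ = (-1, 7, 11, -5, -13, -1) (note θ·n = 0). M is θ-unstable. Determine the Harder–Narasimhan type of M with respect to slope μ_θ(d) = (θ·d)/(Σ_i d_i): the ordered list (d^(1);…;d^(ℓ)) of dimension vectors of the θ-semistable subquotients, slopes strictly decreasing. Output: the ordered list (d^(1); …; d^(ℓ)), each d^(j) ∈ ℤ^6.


Via rank(M_{q-1}∘⋯∘M_p): M ≅ I[1,2], I[1,5], I[2,2]^2, I[4,5], I[6,6].
μ_θ-semistable layers: μ^(1)=7; μ^(2)=0; μ^(3)=-1; μ^(4)=-9

((0, 3, 0, 0, 0, 0); (0, 1, 1, 1, 1, 0); (2, 0, 0, 0, 0, 1); (0, 0, 0, 1, 1, 0))


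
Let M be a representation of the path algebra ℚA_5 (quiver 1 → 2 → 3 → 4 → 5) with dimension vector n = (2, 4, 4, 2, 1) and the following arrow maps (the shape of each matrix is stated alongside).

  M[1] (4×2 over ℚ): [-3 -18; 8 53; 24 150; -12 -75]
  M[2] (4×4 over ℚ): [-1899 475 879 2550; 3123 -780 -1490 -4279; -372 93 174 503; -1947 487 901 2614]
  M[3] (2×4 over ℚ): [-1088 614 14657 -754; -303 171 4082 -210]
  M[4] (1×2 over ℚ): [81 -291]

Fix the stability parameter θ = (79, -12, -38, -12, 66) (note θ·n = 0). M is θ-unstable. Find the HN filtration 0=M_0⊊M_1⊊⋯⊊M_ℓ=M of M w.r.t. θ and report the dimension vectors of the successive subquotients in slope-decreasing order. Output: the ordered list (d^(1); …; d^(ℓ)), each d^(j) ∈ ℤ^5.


Barcode: M ≅ I[1,2], I[1,3], I[2,4], I[2,5], I[3,3]. HN layers by μ_θ (6 steps, strictly decreasing):
  μ^(1)=66; μ^(2)=67/2; μ^(3)=29/3; μ^(4)=-12; μ^(5)=-25; μ^(6)=-38

((0, 0, 0, 0, 1); (1, 1, 0, 0, 0); (1, 1, 1, 0, 0); (0, 0, 0, 2, 0); (0, 2, 2, 0, 0); (0, 0, 1, 0, 0))


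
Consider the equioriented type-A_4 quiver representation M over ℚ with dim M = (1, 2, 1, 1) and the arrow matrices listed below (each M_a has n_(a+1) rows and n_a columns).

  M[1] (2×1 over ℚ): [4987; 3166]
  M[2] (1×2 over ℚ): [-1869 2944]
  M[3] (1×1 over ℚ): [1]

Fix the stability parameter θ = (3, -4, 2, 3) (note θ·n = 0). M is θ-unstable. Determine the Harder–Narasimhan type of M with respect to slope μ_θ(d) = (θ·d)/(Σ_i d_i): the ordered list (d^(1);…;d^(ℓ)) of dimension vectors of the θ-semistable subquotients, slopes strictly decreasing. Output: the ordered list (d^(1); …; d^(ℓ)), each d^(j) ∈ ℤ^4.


Interval decomposition of M: I[1,4], I[2,2].
HN type (ℓ=4): μ^(1)=3; μ^(2)=2; μ^(3)=-1/2; μ^(4)=-4

((0, 0, 0, 1); (0, 0, 1, 0); (1, 1, 0, 0); (0, 1, 0, 0))


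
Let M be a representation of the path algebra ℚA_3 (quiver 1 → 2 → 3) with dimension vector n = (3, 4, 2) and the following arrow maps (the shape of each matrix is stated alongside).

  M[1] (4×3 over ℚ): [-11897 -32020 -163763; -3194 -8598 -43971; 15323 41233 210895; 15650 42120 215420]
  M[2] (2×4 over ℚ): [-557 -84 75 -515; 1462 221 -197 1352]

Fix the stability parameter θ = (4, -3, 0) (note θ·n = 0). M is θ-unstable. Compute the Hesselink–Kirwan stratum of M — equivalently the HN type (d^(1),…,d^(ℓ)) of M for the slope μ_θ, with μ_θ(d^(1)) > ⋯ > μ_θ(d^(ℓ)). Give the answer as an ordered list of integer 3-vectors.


Interval decomposition of M: I[1,2], I[1,3]^2, I[2,2].
HN type (ℓ=3): μ^(1)=1/2; μ^(2)=1/3; μ^(3)=-3

((1, 1, 0); (2, 2, 2); (0, 1, 0))


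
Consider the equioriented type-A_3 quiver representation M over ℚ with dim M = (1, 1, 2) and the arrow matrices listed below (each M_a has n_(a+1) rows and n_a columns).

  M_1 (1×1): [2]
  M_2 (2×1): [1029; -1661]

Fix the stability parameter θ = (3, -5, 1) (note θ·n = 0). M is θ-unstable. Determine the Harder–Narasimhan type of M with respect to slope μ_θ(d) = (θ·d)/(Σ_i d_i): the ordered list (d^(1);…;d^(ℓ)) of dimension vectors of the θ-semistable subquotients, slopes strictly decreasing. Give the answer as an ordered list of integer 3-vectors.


Interval decomposition of M: I[1,3], I[3,3].
HN type (ℓ=2): μ^(1)=1; μ^(2)=-1

((0, 0, 2); (1, 1, 0))


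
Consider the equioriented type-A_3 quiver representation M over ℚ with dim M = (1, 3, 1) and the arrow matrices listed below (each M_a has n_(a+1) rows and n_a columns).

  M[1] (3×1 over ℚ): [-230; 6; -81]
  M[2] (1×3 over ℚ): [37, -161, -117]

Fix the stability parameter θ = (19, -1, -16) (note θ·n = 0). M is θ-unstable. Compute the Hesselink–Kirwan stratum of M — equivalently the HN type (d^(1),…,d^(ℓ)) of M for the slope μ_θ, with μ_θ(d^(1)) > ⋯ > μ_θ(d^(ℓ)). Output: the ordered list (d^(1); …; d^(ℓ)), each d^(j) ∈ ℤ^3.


Barcode: M ≅ I[1,3], I[2,2]^2. HN layers by μ_θ (2 steps, strictly decreasing):
  μ^(1)=2/3; μ^(2)=-1

((1, 1, 1); (0, 2, 0))


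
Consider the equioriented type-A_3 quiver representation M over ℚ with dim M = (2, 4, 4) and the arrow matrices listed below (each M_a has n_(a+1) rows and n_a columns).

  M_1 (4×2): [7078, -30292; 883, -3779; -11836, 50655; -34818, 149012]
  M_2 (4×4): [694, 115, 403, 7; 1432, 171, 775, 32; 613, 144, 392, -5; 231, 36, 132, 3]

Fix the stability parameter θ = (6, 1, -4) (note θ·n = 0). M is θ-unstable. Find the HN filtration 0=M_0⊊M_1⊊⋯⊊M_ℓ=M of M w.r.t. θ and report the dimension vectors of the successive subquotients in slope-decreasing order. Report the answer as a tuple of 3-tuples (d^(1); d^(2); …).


Via rank(M_{q-1}∘⋯∘M_p): M ≅ I[1,2], I[1,3], I[2,3]^2, I[3,3].
μ_θ-semistable layers: μ^(1)=7/2; μ^(2)=1; μ^(3)=-3/2; μ^(4)=-4

((1, 1, 0); (1, 1, 1); (0, 2, 2); (0, 0, 1))


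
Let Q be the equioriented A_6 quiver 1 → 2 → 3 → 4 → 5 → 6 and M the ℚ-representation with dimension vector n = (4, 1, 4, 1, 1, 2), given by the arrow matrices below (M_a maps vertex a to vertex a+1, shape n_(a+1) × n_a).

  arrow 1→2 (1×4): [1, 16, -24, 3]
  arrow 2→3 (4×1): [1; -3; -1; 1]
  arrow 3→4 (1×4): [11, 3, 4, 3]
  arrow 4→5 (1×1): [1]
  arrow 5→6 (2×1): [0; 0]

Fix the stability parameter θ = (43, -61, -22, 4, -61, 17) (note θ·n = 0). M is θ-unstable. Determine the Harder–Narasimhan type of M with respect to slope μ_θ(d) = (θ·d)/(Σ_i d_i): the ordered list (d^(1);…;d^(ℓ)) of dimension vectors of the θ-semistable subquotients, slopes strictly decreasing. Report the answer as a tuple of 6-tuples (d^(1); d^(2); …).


Via rank(M_{q-1}∘⋯∘M_p): M ≅ I[1,1]^3, I[1,5], I[3,3]^3, I[6,6]^2.
μ_θ-semistable layers: μ^(1)=43; μ^(2)=17; μ^(3)=-97/5; μ^(4)=-22

((3, 0, 0, 0, 0, 0); (0, 0, 0, 0, 0, 2); (1, 1, 1, 1, 1, 0); (0, 0, 3, 0, 0, 0))


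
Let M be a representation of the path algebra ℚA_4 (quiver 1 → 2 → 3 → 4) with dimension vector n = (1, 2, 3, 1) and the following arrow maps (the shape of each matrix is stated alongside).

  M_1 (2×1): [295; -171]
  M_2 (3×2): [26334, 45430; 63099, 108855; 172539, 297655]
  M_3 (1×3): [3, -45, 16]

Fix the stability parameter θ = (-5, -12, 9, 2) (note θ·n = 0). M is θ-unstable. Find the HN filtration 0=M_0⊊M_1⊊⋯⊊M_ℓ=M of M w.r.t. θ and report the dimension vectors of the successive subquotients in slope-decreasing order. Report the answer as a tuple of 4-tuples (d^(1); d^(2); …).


Interval decomposition of M: I[1,2], I[2,4], I[3,3]^2.
HN type (ℓ=4): μ^(1)=9; μ^(2)=11/2; μ^(3)=-17/2; μ^(4)=-12

((0, 0, 2, 0); (0, 0, 1, 1); (1, 1, 0, 0); (0, 1, 0, 0))


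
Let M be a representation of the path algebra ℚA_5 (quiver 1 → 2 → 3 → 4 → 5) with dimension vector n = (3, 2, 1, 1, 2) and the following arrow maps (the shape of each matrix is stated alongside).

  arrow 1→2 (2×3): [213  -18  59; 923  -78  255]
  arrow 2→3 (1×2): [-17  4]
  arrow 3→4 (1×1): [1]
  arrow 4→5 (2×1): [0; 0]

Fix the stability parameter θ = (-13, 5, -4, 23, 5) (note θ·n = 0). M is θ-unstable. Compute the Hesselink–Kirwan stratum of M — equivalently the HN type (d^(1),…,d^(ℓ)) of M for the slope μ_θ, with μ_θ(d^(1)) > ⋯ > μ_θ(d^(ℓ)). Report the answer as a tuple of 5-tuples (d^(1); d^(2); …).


Barcode: M ≅ I[1,1], I[1,2], I[1,4], I[5,5]^2. HN layers by μ_θ (4 steps, strictly decreasing):
  μ^(1)=23; μ^(2)=5; μ^(3)=1/2; μ^(4)=-13

((0, 0, 0, 1, 0); (0, 1, 0, 0, 2); (0, 1, 1, 0, 0); (3, 0, 0, 0, 0))


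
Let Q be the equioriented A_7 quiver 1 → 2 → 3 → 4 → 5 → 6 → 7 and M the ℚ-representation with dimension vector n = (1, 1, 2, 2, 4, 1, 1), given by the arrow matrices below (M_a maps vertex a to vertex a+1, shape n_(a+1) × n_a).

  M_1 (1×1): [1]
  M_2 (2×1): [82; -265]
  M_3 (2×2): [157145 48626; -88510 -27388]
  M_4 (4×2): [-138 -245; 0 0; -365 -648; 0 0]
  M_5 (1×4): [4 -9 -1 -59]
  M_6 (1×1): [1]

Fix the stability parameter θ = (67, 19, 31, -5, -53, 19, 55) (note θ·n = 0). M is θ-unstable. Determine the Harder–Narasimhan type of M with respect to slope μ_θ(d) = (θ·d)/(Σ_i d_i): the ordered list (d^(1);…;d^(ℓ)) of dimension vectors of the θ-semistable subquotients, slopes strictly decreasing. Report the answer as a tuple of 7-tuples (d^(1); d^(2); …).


Barcode: M ≅ I[1,3], I[3,7], I[4,5], I[5,5]^2. HN layers by μ_θ (6 steps, strictly decreasing):
  μ^(1)=55; μ^(2)=39; μ^(3)=19; μ^(4)=-9; μ^(5)=-29; μ^(6)=-53

((0, 0, 0, 0, 0, 0, 1); (1, 1, 1, 0, 0, 0, 0); (0, 0, 0, 0, 0, 1, 0); (0, 0, 1, 1, 1, 0, 0); (0, 0, 0, 1, 1, 0, 0); (0, 0, 0, 0, 2, 0, 0))


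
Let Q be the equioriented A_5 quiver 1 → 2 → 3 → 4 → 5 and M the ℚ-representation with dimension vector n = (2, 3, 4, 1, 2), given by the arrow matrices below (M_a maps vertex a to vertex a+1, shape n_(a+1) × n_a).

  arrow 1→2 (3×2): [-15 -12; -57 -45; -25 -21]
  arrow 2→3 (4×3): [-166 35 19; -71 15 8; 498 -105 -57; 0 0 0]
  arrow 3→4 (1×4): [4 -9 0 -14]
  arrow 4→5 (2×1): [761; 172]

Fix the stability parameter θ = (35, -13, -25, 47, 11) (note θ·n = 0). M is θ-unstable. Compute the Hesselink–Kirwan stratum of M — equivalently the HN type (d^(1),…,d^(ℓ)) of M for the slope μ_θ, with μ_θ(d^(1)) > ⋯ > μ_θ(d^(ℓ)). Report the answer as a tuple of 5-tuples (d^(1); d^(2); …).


Barcode: M ≅ I[1,2], I[1,5], I[2,3], I[3,3]^2, I[5,5]. HN layers by μ_θ (5 steps, strictly decreasing):
  μ^(1)=29; μ^(2)=11; μ^(3)=-1; μ^(4)=-19; μ^(5)=-25

((0, 0, 0, 1, 1); (1, 1, 0, 0, 1); (1, 1, 1, 0, 0); (0, 1, 1, 0, 0); (0, 0, 2, 0, 0))


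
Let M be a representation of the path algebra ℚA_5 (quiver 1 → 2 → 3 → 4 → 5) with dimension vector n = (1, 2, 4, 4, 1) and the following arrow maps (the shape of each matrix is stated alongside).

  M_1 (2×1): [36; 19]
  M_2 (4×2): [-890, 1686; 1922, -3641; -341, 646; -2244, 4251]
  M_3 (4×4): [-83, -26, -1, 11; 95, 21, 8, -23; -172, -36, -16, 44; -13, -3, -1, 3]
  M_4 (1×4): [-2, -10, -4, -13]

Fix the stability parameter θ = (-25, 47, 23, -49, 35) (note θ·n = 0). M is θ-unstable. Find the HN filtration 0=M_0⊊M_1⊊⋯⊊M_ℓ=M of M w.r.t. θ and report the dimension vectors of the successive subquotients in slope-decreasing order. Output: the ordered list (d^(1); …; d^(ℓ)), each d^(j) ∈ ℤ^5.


Via rank(M_{q-1}∘⋯∘M_p): M ≅ I[1,5], I[2,4], I[3,3], I[3,4], I[4,4].
μ_θ-semistable layers: μ^(1)=35; μ^(2)=23; μ^(3)=7; μ^(4)=-13; μ^(5)=-25; μ^(6)=-49

((0, 0, 0, 0, 1); (0, 0, 1, 0, 0); (0, 2, 2, 2, 0); (0, 0, 1, 1, 0); (1, 0, 0, 0, 0); (0, 0, 0, 1, 0))


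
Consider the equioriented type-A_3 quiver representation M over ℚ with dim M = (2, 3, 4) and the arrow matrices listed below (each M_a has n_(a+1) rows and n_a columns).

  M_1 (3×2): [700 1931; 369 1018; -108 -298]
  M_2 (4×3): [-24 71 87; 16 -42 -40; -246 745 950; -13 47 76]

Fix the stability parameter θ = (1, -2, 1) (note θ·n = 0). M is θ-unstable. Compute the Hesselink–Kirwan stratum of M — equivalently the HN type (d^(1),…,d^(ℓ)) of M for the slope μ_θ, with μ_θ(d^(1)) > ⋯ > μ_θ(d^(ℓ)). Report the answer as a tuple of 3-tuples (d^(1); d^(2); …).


Interval decomposition of M: I[1,3]^2, I[2,3], I[3,3].
HN type (ℓ=3): μ^(1)=1; μ^(2)=-1/2; μ^(3)=-2

((0, 0, 4); (2, 2, 0); (0, 1, 0))


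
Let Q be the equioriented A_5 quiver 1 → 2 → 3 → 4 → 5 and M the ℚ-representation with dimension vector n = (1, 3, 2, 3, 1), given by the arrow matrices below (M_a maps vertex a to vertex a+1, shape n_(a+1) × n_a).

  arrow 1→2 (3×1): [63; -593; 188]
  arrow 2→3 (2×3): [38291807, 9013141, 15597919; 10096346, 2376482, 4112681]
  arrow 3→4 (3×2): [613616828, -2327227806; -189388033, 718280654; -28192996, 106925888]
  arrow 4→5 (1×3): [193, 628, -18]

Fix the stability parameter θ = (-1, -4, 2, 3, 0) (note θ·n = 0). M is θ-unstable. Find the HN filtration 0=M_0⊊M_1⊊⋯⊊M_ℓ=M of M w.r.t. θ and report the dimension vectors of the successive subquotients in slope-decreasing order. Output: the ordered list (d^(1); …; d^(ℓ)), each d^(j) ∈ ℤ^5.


Barcode: M ≅ I[1,2], I[2,4], I[2,5], I[4,4]. HN layers by μ_θ (5 steps, strictly decreasing):
  μ^(1)=3; μ^(2)=2; μ^(3)=5/3; μ^(4)=-5/2; μ^(5)=-4

((0, 0, 0, 2, 0); (0, 0, 1, 0, 0); (0, 0, 1, 1, 1); (1, 1, 0, 0, 0); (0, 2, 0, 0, 0))


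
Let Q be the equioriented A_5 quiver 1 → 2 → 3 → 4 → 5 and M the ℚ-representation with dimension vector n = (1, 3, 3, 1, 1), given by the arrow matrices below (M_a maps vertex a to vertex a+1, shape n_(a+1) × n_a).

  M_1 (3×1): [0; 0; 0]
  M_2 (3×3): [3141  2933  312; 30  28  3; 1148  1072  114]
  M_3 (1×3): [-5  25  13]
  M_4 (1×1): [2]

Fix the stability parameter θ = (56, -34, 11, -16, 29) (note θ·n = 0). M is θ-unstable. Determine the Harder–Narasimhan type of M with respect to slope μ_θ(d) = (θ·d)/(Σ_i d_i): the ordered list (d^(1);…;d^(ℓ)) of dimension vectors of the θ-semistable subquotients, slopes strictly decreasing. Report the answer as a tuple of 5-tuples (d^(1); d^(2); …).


Barcode: M ≅ I[1,1], I[2,2], I[2,3], I[2,5], I[3,3]. HN layers by μ_θ (5 steps, strictly decreasing):
  μ^(1)=56; μ^(2)=29; μ^(3)=11; μ^(4)=-5/2; μ^(5)=-34

((1, 0, 0, 0, 0); (0, 0, 0, 0, 1); (0, 0, 2, 0, 0); (0, 0, 1, 1, 0); (0, 3, 0, 0, 0))


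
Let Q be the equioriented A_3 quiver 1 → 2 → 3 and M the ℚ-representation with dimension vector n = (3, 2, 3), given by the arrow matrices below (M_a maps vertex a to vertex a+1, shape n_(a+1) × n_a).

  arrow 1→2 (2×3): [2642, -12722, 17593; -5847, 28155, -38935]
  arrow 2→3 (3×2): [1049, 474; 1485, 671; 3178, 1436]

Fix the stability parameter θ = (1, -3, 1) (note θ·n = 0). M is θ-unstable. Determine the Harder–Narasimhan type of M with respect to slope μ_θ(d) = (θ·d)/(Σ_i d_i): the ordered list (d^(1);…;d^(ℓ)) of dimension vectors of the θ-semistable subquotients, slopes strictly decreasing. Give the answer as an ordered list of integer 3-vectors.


Via rank(M_{q-1}∘⋯∘M_p): M ≅ I[1,1], I[1,3]^2, I[3,3].
μ_θ-semistable layers: μ^(1)=1; μ^(2)=-1

((1, 0, 3); (2, 2, 0))


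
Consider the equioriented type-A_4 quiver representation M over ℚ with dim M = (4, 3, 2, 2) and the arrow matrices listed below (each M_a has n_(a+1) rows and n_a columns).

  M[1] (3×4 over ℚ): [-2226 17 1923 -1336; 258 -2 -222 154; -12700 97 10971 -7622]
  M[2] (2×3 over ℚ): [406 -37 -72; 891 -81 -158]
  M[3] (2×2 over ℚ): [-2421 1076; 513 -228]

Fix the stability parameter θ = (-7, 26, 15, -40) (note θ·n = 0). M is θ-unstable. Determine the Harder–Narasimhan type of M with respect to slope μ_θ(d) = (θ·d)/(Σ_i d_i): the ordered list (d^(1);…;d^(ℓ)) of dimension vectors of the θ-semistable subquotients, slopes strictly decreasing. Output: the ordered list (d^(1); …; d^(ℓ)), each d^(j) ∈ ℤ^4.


Interval decomposition of M: I[1,1]^2, I[1,3], I[1,4], I[2,2], I[4,4].
HN type (ℓ=5): μ^(1)=26; μ^(2)=41/2; μ^(3)=1/3; μ^(4)=-7; μ^(5)=-40

((0, 1, 0, 0); (0, 1, 1, 0); (0, 1, 1, 1); (4, 0, 0, 0); (0, 0, 0, 1))


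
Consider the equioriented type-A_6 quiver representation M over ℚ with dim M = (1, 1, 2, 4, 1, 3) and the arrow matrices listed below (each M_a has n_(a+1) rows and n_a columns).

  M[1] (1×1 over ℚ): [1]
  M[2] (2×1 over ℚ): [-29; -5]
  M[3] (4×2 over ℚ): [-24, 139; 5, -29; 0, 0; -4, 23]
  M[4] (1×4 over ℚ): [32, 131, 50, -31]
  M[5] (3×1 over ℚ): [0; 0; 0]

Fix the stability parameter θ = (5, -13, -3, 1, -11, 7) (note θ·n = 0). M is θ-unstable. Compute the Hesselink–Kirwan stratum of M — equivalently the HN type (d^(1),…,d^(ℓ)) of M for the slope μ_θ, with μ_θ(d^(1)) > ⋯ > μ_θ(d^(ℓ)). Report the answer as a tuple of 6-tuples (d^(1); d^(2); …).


Interval decomposition of M: I[1,5], I[3,4], I[4,4]^2, I[6,6]^3.
HN type (ℓ=4): μ^(1)=7; μ^(2)=1; μ^(3)=-3; μ^(4)=-21/5

((0, 0, 0, 0, 0, 3); (0, 0, 0, 3, 0, 0); (0, 0, 1, 0, 0, 0); (1, 1, 1, 1, 1, 0))


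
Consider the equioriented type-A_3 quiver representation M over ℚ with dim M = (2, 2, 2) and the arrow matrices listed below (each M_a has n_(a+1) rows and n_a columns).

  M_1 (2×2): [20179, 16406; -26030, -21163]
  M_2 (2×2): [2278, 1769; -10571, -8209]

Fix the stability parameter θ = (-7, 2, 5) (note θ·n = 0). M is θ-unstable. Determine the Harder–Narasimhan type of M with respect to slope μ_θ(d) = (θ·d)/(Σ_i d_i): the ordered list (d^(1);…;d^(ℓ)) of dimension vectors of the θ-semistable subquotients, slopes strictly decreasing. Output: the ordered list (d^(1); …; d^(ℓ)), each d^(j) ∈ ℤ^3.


Via rank(M_{q-1}∘⋯∘M_p): M ≅ I[1,3]^2.
μ_θ-semistable layers: μ^(1)=5; μ^(2)=2; μ^(3)=-7

((0, 0, 2); (0, 2, 0); (2, 0, 0))


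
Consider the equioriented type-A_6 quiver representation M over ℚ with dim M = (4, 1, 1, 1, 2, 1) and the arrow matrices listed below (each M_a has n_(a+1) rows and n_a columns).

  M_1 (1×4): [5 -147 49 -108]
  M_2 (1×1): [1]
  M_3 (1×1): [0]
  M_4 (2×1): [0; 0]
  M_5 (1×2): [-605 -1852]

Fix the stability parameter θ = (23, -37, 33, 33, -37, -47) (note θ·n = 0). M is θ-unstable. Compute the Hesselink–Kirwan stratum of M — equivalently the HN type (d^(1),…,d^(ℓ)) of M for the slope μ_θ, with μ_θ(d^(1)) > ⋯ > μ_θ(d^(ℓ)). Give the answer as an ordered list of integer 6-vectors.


Interval decomposition of M: I[1,1]^3, I[1,3], I[4,4], I[5,5], I[5,6].
HN type (ℓ=5): μ^(1)=33; μ^(2)=23; μ^(3)=-7; μ^(4)=-37; μ^(5)=-42

((0, 0, 1, 1, 0, 0); (3, 0, 0, 0, 0, 0); (1, 1, 0, 0, 0, 0); (0, 0, 0, 0, 1, 0); (0, 0, 0, 0, 1, 1))


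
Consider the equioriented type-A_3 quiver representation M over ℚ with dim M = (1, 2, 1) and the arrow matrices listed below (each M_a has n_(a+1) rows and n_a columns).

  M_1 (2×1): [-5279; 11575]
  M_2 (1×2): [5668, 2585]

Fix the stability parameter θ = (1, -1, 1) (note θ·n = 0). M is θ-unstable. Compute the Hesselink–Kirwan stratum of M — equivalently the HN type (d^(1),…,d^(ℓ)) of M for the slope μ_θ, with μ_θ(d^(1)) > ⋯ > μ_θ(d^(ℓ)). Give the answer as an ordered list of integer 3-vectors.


Via rank(M_{q-1}∘⋯∘M_p): M ≅ I[1,3], I[2,2].
μ_θ-semistable layers: μ^(1)=1; μ^(2)=0; μ^(3)=-1

((0, 0, 1); (1, 1, 0); (0, 1, 0))


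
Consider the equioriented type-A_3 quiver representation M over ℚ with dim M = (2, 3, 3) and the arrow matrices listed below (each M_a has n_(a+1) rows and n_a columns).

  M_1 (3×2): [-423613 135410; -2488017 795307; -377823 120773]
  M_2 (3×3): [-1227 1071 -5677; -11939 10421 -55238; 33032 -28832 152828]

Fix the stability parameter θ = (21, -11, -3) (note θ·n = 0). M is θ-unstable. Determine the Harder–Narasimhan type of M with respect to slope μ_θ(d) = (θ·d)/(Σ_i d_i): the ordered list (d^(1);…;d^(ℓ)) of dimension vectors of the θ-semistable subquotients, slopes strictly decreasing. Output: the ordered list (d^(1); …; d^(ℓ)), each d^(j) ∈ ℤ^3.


Barcode: M ≅ I[1,3]^2, I[2,2], I[3,3]. HN layers by μ_θ (3 steps, strictly decreasing):
  μ^(1)=7/3; μ^(2)=-3; μ^(3)=-11

((2, 2, 2); (0, 0, 1); (0, 1, 0))


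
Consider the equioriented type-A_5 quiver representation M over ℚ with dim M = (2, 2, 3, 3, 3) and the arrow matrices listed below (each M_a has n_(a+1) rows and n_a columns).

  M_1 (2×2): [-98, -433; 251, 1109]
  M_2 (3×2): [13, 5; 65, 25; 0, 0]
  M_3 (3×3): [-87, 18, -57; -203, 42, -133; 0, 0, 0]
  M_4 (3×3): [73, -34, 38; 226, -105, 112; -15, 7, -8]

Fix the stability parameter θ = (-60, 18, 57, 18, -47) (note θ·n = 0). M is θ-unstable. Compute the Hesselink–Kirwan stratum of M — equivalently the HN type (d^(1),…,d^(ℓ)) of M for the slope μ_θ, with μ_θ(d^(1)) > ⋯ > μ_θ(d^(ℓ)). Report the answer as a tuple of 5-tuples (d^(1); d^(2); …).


Interval decomposition of M: I[1,2], I[1,5], I[3,3]^2, I[4,5]^2.
HN type (ℓ=5): μ^(1)=57; μ^(2)=18; μ^(3)=23/2; μ^(4)=-29/2; μ^(5)=-60

((0, 0, 2, 0, 0); (0, 1, 0, 0, 0); (0, 1, 1, 1, 1); (0, 0, 0, 2, 2); (2, 0, 0, 0, 0))


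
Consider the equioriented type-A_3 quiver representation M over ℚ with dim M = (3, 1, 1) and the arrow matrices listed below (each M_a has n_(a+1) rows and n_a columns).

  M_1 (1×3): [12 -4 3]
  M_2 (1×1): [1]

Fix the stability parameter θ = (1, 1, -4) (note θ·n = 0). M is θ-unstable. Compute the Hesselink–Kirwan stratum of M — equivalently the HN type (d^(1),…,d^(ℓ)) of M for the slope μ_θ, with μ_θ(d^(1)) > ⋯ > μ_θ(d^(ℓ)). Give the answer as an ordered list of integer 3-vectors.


Via rank(M_{q-1}∘⋯∘M_p): M ≅ I[1,1]^2, I[1,3].
μ_θ-semistable layers: μ^(1)=1; μ^(2)=-2/3

((2, 0, 0); (1, 1, 1))


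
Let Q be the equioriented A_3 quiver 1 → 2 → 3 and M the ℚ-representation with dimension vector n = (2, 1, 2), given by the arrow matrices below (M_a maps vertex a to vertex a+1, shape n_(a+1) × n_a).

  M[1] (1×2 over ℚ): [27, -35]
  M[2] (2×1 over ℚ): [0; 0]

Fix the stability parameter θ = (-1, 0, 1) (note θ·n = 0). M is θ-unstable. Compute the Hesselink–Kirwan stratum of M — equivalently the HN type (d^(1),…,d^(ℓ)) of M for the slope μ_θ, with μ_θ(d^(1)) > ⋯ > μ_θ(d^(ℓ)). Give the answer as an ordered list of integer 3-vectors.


Interval decomposition of M: I[1,1], I[1,2], I[3,3]^2.
HN type (ℓ=3): μ^(1)=1; μ^(2)=0; μ^(3)=-1

((0, 0, 2); (0, 1, 0); (2, 0, 0))


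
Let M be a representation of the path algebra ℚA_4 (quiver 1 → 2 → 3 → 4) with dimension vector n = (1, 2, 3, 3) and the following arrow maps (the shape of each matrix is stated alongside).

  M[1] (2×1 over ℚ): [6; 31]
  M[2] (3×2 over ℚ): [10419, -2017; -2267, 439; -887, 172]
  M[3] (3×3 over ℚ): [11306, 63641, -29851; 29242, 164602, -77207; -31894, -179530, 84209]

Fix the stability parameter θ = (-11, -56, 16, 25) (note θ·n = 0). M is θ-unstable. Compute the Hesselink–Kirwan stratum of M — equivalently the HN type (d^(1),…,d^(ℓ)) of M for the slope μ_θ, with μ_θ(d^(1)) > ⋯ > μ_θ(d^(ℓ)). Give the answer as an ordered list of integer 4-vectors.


Via rank(M_{q-1}∘⋯∘M_p): M ≅ I[1,4], I[2,4], I[3,3], I[4,4].
μ_θ-semistable layers: μ^(1)=25; μ^(2)=16; μ^(3)=-67/2; μ^(4)=-56

((0, 0, 0, 3); (0, 0, 3, 0); (1, 1, 0, 0); (0, 1, 0, 0))


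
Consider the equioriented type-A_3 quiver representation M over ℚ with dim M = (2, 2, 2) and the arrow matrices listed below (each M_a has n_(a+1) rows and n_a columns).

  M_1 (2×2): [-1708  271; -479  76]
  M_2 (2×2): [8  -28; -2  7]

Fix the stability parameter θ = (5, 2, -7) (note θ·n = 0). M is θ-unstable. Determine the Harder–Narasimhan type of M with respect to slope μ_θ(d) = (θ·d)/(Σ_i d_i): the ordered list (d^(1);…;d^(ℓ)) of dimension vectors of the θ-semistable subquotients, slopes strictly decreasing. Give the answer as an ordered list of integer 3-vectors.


Via rank(M_{q-1}∘⋯∘M_p): M ≅ I[1,2], I[1,3], I[3,3].
μ_θ-semistable layers: μ^(1)=7/2; μ^(2)=0; μ^(3)=-7

((1, 1, 0); (1, 1, 1); (0, 0, 1))


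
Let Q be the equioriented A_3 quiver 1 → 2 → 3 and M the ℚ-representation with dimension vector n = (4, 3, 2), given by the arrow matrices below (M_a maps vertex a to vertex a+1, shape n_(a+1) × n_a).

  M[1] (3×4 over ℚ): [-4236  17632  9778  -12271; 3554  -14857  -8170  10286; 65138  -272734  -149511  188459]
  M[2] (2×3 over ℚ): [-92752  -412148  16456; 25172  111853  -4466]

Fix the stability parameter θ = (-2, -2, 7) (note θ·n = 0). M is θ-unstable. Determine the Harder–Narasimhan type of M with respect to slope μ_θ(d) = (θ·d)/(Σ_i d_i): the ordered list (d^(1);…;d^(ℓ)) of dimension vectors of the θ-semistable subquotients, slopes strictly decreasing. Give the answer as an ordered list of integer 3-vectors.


Via rank(M_{q-1}∘⋯∘M_p): M ≅ I[1,1], I[1,2]^2, I[1,3], I[3,3].
μ_θ-semistable layers: μ^(1)=7; μ^(2)=-2

((0, 0, 2); (4, 3, 0))
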